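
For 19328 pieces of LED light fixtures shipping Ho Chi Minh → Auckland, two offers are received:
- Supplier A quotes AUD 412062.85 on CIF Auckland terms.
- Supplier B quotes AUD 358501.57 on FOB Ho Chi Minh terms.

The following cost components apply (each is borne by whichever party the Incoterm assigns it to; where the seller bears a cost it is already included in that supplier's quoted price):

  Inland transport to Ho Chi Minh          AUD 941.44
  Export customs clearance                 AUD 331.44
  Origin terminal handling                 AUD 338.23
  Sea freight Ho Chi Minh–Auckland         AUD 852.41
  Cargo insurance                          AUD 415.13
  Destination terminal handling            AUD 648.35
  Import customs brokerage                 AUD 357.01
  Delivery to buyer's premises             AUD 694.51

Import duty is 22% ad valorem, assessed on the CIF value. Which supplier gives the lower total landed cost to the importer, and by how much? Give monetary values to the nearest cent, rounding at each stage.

Supplier A (CIF):
The CIF price already equals the CIF value: 412062.85
Import duty = 412062.85 × 22% = 90653.83
Buyer bears (A): 648.35 + 357.01 + 694.51 = 1699.87
Landed cost (A) = invoice 412062.85 + 1699.87 + duty 90653.83 = 504416.55
Supplier B (FOB):
CIF value = FOB price + freight + insurance = 358501.57 + 852.41 + 415.13 = 359769.11
Import duty = 359769.11 × 22% = 79149.20
Buyer bears (B): 852.41 + 415.13 + 648.35 + 357.01 + 694.51 = 2967.41
Landed cost (B) = invoice 358501.57 + 2967.41 + duty 79149.20 = 440618.18
Difference = |504416.55 − 440618.18| = 63798.37

Supplier B is cheaper by AUD 63798.37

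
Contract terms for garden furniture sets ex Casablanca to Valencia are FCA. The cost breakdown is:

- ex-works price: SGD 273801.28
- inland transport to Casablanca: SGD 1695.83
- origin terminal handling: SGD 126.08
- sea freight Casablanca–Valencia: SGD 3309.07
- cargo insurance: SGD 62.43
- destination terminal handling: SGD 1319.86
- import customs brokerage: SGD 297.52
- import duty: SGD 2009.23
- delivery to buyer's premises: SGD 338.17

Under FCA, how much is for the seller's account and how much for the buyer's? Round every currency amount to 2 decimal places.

FCA: the seller delivers export-cleared goods to the carrier; the buyer bears costs from that point.
Seller's account: goods 273801.28 + inland to port 1695.83 = 275497.11
Buyer's account: origin terminal 126.08 + freight 3309.07 + insurance 62.43 + destination terminal 1319.86 + brokerage 297.52 + duty 2009.23 + delivery 338.17 = 7462.36

Seller: SGD 275497.11; buyer: SGD 7462.36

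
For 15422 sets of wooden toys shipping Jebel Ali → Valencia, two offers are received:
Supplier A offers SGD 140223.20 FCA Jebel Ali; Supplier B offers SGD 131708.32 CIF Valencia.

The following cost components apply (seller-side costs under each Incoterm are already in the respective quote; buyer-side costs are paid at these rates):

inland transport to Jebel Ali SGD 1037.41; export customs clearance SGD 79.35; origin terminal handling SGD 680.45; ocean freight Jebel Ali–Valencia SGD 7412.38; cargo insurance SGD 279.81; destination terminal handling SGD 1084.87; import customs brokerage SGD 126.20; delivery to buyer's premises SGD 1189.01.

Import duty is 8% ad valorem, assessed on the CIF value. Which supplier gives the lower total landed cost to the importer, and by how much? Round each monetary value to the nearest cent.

Supplier B is cheaper by SGD 18238.52

Supplier A (FCA):
CIF value = FCA price + origin terminal + freight + insurance = 140223.20 + 680.45 + 7412.38 + 279.81 = 148595.84
Import duty = 148595.84 × 8% = 11887.67
Buyer bears (A): 680.45 + 7412.38 + 279.81 + 1084.87 + 126.20 + 1189.01 = 10772.72
Landed cost (A) = invoice 140223.20 + 10772.72 + duty 11887.67 = 162883.59
Supplier B (CIF):
The CIF price already equals the CIF value: 131708.32
Import duty = 131708.32 × 8% = 10536.67
Buyer bears (B): 1084.87 + 126.20 + 1189.01 = 2400.08
Landed cost (B) = invoice 131708.32 + 2400.08 + duty 10536.67 = 144645.07
Difference = |162883.59 − 144645.07| = 18238.52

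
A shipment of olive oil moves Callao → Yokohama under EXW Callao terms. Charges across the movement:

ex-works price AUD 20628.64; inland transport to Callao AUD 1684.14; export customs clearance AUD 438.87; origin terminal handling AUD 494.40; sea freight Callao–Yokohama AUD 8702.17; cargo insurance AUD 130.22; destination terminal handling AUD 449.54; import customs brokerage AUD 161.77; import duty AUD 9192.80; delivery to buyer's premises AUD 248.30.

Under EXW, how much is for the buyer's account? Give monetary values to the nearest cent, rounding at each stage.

EXW: the seller makes goods available at their premises; the buyer bears all onward costs.
Seller's account: goods 20628.64 = 20628.64
Buyer's account: inland to port 1684.14 + export clearance 438.87 + origin terminal 494.40 + freight 8702.17 + insurance 130.22 + destination terminal 449.54 + brokerage 161.77 + duty 9192.80 + delivery 248.30 = 21502.21

Buyer's account: AUD 21502.21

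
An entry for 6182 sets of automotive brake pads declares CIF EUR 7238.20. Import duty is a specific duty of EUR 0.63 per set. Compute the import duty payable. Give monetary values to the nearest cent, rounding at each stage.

Import duty = 6182 × 0.63 = 3894.66

Import duty: EUR 3894.66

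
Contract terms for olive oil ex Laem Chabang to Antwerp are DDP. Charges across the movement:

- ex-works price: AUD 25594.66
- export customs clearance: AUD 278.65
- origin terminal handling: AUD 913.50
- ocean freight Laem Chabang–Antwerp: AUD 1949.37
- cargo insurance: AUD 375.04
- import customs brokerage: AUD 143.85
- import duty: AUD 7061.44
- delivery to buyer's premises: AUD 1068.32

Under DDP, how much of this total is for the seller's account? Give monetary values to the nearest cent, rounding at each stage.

Seller's account: AUD 37384.83

DDP: the seller bears all costs including import duty.
Seller's account: goods 25594.66 + export clearance 278.65 + origin terminal 913.50 + freight 1949.37 + insurance 375.04 + brokerage 143.85 + duty 7061.44 + delivery 1068.32 = 37384.83
Buyer's account: 0.00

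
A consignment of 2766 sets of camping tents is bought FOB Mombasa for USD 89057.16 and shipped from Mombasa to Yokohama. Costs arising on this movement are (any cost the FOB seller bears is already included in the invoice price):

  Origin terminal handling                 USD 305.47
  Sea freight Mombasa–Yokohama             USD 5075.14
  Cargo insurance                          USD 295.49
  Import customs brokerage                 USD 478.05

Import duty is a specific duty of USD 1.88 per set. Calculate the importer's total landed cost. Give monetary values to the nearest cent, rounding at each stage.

FOB: the seller bears costs until goods are on board at the origin port; the buyer bears freight, insurance and all costs thereafter.
Already in the invoice (seller's account under FOB): origin terminal — exclude.
CIF value = FOB price + freight + insurance = 89057.16 + 5075.14 + 295.49 = 94427.79
Import duty = 2766 × 1.88 = 5200.08
Buyer bears: freight 5075.14 + insurance 295.49 + brokerage 478.05 + duty 5200.08 = 11048.76
Landed cost = invoice 89057.16 + 11048.76 = 100105.92

Total landed cost: USD 100105.92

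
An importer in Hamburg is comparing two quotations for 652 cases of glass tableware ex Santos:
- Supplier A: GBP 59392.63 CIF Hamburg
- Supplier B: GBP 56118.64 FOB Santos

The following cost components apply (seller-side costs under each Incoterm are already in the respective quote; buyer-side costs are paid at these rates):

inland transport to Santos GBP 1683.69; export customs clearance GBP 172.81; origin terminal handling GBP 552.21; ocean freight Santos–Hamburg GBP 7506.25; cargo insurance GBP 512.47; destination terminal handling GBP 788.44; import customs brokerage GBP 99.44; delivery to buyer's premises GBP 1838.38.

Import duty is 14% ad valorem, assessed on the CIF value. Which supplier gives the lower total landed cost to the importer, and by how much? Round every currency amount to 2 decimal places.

Supplier A is cheaper by GBP 5408.99

Supplier A (CIF):
The CIF price already equals the CIF value: 59392.63
Import duty = 59392.63 × 14% = 8314.97
Buyer bears (A): 788.44 + 99.44 + 1838.38 = 2726.26
Landed cost (A) = invoice 59392.63 + 2726.26 + duty 8314.97 = 70433.86
Supplier B (FOB):
CIF value = FOB price + freight + insurance = 56118.64 + 7506.25 + 512.47 = 64137.36
Import duty = 64137.36 × 14% = 8979.23
Buyer bears (B): 7506.25 + 512.47 + 788.44 + 99.44 + 1838.38 = 10744.98
Landed cost (B) = invoice 56118.64 + 10744.98 + duty 8979.23 = 75842.85
Difference = |70433.86 − 75842.85| = 5408.99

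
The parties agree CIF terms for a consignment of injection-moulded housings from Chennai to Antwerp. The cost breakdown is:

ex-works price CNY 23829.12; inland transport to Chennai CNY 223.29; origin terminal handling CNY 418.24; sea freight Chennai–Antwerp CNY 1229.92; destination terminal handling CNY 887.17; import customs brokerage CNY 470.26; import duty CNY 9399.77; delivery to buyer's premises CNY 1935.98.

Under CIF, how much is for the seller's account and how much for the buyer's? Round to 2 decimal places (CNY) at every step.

CIF: the seller pays costs through ocean freight and marine insurance to the destination port.
Seller's account: goods 23829.12 + inland to port 223.29 + origin terminal 418.24 + freight 1229.92 = 25700.57
Buyer's account: destination terminal 887.17 + brokerage 470.26 + duty 9399.77 + delivery 1935.98 = 12693.18

Seller: CNY 25700.57; buyer: CNY 12693.18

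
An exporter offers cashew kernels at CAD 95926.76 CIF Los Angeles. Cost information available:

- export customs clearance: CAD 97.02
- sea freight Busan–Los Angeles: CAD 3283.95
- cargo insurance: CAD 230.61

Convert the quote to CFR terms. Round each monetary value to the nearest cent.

CFR price: CAD 95696.15

Not relevant to the conversion: export clearance, freight — on the seller under both CIF and CFR; already in the CIF price and stays in the CFR price.
From CIF to CFR, the seller no longer bears: insurance.
CFR price = 95926.76 − 230.61 = 95696.15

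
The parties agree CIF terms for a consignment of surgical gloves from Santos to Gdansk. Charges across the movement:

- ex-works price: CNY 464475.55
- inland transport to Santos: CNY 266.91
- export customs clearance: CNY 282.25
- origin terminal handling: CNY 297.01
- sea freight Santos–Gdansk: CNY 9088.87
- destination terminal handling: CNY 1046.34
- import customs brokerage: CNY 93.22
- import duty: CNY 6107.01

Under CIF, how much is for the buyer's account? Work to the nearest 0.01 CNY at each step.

Buyer's account: CNY 7246.57

CIF: the seller pays costs through ocean freight and marine insurance to the destination port.
Seller's account: goods 464475.55 + inland to port 266.91 + export clearance 282.25 + origin terminal 297.01 + freight 9088.87 = 474410.59
Buyer's account: destination terminal 1046.34 + brokerage 93.22 + duty 6107.01 = 7246.57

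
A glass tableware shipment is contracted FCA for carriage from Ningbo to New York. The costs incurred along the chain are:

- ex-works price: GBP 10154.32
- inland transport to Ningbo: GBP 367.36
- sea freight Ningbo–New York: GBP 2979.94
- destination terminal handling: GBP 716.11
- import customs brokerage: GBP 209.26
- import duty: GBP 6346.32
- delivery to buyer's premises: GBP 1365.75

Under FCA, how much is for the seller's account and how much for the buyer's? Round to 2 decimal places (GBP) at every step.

FCA: the seller delivers export-cleared goods to the carrier; the buyer bears costs from that point.
Seller's account: goods 10154.32 + inland to port 367.36 = 10521.68
Buyer's account: freight 2979.94 + destination terminal 716.11 + brokerage 209.26 + duty 6346.32 + delivery 1365.75 = 11617.38

Seller: GBP 10521.68; buyer: GBP 11617.38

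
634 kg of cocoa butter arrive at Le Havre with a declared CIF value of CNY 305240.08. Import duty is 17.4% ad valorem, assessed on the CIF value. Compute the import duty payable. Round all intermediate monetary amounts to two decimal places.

Import duty: CNY 53111.77

Import duty = 305240.08 × 17.4% = 53111.77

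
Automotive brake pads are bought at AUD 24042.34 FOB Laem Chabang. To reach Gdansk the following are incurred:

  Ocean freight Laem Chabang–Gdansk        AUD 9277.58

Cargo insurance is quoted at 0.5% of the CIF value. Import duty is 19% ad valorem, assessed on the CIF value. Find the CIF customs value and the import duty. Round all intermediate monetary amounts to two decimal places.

Let C be the CIF value. C = FOB price + freight + 0.5% × C
C − 0.5% × C = 24042.34 + 9277.58
0.995 × C = 33319.92
C = 33319.92 / 0.995 = 33487.36
Insurance premium = 0.5% × 33487.36 = 167.44
Import duty = 33487.36 × 19% = 6362.60

CIF value: AUD 33487.36; import duty: AUD 6362.60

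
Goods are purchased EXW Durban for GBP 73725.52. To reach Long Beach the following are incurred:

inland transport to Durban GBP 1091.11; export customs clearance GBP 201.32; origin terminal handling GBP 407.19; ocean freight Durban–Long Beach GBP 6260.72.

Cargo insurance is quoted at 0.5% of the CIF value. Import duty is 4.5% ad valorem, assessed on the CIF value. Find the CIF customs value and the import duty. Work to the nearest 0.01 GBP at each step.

CIF value: GBP 82096.34; import duty: GBP 3694.34

Let C be the CIF value. C = EXW price + pre-shipment costs + freight + 0.5% × C
C − 0.5% × C = 73725.52 + 1091.11 + 201.32 + 407.19 + 6260.72
0.995 × C = 81685.86
C = 81685.86 / 0.995 = 82096.34
Insurance premium = 0.5% × 82096.34 = 410.48
Import duty = 82096.34 × 4.5% = 3694.34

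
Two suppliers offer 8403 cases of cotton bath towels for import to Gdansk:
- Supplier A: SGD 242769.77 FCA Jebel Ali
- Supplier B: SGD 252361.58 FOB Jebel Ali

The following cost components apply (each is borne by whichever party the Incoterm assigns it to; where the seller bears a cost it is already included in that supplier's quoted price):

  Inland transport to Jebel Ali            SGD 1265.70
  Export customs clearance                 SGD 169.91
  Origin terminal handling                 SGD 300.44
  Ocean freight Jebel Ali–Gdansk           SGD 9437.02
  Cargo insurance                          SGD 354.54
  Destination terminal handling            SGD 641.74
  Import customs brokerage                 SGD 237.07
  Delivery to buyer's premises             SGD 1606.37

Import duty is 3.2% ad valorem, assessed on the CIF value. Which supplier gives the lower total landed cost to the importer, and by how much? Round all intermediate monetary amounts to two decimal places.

Supplier A (FCA):
CIF value = FCA price + origin terminal + freight + insurance = 242769.77 + 300.44 + 9437.02 + 354.54 = 252861.77
Import duty = 252861.77 × 3.2% = 8091.58
Buyer bears (A): 300.44 + 9437.02 + 354.54 + 641.74 + 237.07 + 1606.37 = 12577.18
Landed cost (A) = invoice 242769.77 + 12577.18 + duty 8091.58 = 263438.53
Supplier B (FOB):
CIF value = FOB price + freight + insurance = 252361.58 + 9437.02 + 354.54 = 262153.14
Import duty = 262153.14 × 3.2% = 8388.90
Buyer bears (B): 9437.02 + 354.54 + 641.74 + 237.07 + 1606.37 = 12276.74
Landed cost (B) = invoice 252361.58 + 12276.74 + duty 8388.90 = 273027.22
Difference = |263438.53 − 273027.22| = 9588.69

Supplier A is cheaper by SGD 9588.69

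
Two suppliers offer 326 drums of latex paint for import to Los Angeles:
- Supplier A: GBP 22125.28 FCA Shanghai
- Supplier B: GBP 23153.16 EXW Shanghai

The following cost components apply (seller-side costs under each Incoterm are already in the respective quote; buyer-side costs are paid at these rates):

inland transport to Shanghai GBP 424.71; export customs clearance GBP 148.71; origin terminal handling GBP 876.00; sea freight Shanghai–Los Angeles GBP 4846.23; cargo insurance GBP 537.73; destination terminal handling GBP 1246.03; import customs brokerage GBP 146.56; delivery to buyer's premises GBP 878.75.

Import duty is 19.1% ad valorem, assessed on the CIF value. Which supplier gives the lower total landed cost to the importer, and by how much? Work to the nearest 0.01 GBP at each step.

Supplier A (FCA):
CIF value = FCA price + origin terminal + freight + insurance = 22125.28 + 876.00 + 4846.23 + 537.73 = 28385.24
Import duty = 28385.24 × 19.1% = 5421.58
Buyer bears (A): 876.00 + 4846.23 + 537.73 + 1246.03 + 146.56 + 878.75 = 8531.30
Landed cost (A) = invoice 22125.28 + 8531.30 + duty 5421.58 = 36078.16
Supplier B (EXW):
CIF value = EXW price + inland to port + export clearance + origin terminal + freight + insurance = 23153.16 + 424.71 + 148.71 + 876.00 + 4846.23 + 537.73 = 29986.54
Import duty = 29986.54 × 19.1% = 5727.43
Buyer bears (B): 424.71 + 148.71 + 876.00 + 4846.23 + 537.73 + 1246.03 + 146.56 + 878.75 = 9104.72
Landed cost (B) = invoice 23153.16 + 9104.72 + duty 5727.43 = 37985.31
Difference = |36078.16 − 37985.31| = 1907.15

Supplier A is cheaper by GBP 1907.15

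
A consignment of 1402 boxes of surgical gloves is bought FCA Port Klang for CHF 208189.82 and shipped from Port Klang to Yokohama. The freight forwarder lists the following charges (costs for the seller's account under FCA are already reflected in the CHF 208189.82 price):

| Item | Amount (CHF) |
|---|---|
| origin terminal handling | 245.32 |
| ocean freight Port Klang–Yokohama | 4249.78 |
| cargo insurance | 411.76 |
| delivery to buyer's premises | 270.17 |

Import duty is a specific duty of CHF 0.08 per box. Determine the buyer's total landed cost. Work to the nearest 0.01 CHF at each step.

FCA: the seller delivers export-cleared goods to the carrier; the buyer bears costs from that point.
CIF value = FCA price + origin terminal + freight + insurance = 208189.82 + 245.32 + 4249.78 + 411.76 = 213096.68
Import duty = 1402 × 0.08 = 112.16
Buyer bears: origin terminal 245.32 + freight 4249.78 + insurance 411.76 + delivery 270.17 + duty 112.16 = 5289.19
Landed cost = invoice 208189.82 + 5289.19 = 213479.01

Total landed cost: CHF 213479.01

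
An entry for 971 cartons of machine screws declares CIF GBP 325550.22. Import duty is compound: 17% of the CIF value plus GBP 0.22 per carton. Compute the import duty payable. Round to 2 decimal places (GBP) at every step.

Import duty: GBP 55557.16

Ad valorem component: 325550.22 × 17% = 55343.54
Specific component: 971 × 0.22 = 213.62
Import duty = 55343.54 + 213.62 = 55557.16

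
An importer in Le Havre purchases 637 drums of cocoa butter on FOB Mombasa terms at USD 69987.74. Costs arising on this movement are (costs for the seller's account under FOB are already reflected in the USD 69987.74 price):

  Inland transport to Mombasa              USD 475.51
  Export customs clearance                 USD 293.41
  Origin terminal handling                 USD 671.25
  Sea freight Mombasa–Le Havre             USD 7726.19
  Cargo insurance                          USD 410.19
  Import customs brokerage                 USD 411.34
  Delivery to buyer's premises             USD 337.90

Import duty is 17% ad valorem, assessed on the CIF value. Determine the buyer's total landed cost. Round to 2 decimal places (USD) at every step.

Total landed cost: USD 92154.46

FOB: the seller bears costs until goods are on board at the origin port; the buyer bears freight, insurance and all costs thereafter.
Already in the invoice (seller's account under FOB): inland to port, export clearance, origin terminal — exclude.
CIF value = FOB price + freight + insurance = 69987.74 + 7726.19 + 410.19 = 78124.12
Import duty = 78124.12 × 17% = 13281.10
Buyer bears: freight 7726.19 + insurance 410.19 + brokerage 411.34 + delivery 337.90 + duty 13281.10 = 22166.72
Landed cost = invoice 69987.74 + 22166.72 = 92154.46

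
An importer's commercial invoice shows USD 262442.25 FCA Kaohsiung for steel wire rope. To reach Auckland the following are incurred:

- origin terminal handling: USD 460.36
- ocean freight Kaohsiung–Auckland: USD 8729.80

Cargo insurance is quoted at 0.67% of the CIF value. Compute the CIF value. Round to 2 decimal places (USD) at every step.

Let C be the CIF value. C = FCA price + pre-shipment costs + freight + 0.67% × C
C − 0.67% × C = 262442.25 + 460.36 + 8729.80
0.9933 × C = 271632.41
C = 271632.41 / 0.9933 = 273464.62
Insurance premium = 0.67% × 273464.62 = 1832.21

CIF value: USD 273464.62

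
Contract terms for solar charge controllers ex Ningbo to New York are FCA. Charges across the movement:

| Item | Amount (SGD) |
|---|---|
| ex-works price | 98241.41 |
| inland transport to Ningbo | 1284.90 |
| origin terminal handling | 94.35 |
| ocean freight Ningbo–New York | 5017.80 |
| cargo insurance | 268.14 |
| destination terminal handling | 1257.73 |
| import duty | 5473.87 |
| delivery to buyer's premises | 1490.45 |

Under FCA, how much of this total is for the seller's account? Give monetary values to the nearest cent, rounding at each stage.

Seller's account: SGD 99526.31

FCA: the seller delivers export-cleared goods to the carrier; the buyer bears costs from that point.
Seller's account: goods 98241.41 + inland to port 1284.90 = 99526.31
Buyer's account: origin terminal 94.35 + freight 5017.80 + insurance 268.14 + destination terminal 1257.73 + duty 5473.87 + delivery 1490.45 = 13602.34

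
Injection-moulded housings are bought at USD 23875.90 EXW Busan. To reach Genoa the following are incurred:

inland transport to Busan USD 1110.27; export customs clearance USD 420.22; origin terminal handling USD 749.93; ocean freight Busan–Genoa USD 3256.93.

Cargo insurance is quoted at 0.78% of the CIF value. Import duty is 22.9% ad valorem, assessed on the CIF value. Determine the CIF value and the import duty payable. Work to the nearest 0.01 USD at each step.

CIF value: USD 29644.48; import duty: USD 6788.59

Let C be the CIF value. C = EXW price + pre-shipment costs + freight + 0.78% × C
C − 0.78% × C = 23875.90 + 1110.27 + 420.22 + 749.93 + 3256.93
0.9922 × C = 29413.25
C = 29413.25 / 0.9922 = 29644.48
Insurance premium = 0.78% × 29644.48 = 231.23
Import duty = 29644.48 × 22.9% = 6788.59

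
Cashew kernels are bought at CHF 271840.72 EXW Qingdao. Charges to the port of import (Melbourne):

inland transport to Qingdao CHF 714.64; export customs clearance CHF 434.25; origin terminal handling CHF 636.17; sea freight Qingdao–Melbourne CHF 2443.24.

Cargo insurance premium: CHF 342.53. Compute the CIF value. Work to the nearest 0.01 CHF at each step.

CIF = EXW price + pre-shipment costs + freight + insurance
CIF = 271840.72 + 714.64 + 434.25 + 636.17 + 2443.24 + 342.53 = 276411.55

CIF value: CHF 276411.55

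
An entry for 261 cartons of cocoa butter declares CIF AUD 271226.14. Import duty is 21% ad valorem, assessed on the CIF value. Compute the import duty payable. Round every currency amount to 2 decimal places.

Import duty = 271226.14 × 21% = 56957.49

Import duty: AUD 56957.49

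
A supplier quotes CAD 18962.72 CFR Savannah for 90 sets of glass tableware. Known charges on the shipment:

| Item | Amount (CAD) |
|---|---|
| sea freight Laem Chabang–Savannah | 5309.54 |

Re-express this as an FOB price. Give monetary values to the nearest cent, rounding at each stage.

From CFR to FOB, the seller no longer bears: freight.
FOB price = 18962.72 − 5309.54 = 13653.18

FOB price: CAD 13653.18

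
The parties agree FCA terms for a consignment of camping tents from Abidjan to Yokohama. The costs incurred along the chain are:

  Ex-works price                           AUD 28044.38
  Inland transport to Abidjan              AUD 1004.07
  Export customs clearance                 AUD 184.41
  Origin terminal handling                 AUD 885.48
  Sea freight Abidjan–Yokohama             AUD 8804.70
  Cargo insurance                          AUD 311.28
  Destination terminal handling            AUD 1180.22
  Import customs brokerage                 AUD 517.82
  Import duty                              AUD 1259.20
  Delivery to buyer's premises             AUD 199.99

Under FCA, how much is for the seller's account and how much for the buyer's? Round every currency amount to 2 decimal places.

Seller: AUD 29232.86; buyer: AUD 13158.69

FCA: the seller delivers export-cleared goods to the carrier; the buyer bears costs from that point.
Seller's account: goods 28044.38 + inland to port 1004.07 + export clearance 184.41 = 29232.86
Buyer's account: origin terminal 885.48 + freight 8804.70 + insurance 311.28 + destination terminal 1180.22 + brokerage 517.82 + duty 1259.20 + delivery 199.99 = 13158.69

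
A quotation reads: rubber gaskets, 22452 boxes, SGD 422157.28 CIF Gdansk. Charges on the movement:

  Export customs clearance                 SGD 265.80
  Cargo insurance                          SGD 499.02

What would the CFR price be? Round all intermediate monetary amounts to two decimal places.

CFR price: SGD 421658.26

Not relevant to the conversion: export clearance — on the seller under both CIF and CFR; already in the CIF price and stays in the CFR price.
From CIF to CFR, the seller no longer bears: insurance.
CFR price = 422157.28 − 499.02 = 421658.26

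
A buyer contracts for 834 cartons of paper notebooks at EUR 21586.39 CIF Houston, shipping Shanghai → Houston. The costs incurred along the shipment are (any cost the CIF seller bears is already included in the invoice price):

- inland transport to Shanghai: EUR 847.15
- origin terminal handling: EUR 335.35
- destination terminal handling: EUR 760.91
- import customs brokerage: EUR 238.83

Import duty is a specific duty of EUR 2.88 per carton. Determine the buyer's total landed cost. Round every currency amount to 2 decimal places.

CIF: the seller pays costs through ocean freight and marine insurance to the destination port.
Already in the invoice (seller's account under CIF): inland to port, origin terminal — exclude.
The CIF price already equals the CIF value: 21586.39
Import duty = 834 × 2.88 = 2401.92
Buyer bears: destination terminal 760.91 + brokerage 238.83 + duty 2401.92 = 3401.66
Landed cost = invoice 21586.39 + 3401.66 = 24988.05

Total landed cost: EUR 24988.05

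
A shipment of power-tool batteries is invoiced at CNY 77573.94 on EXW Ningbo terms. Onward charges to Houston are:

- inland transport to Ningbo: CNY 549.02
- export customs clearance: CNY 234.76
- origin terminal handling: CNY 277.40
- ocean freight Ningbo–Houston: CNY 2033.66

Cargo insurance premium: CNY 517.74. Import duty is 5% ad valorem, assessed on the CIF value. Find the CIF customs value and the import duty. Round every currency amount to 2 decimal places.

CIF = EXW price + pre-shipment costs + freight + insurance
CIF = 77573.94 + 549.02 + 234.76 + 277.40 + 2033.66 + 517.74 = 81186.52
Import duty = 81186.52 × 5% = 4059.33

CIF value: CNY 81186.52; import duty: CNY 4059.33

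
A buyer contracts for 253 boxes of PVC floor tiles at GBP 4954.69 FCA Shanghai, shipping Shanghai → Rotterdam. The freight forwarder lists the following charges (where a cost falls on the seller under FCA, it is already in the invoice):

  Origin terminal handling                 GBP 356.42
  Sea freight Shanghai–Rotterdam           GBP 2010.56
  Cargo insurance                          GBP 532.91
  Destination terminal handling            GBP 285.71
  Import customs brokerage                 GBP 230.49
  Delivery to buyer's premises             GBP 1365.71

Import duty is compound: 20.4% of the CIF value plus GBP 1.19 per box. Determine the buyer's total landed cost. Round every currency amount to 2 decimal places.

FCA: the seller delivers export-cleared goods to the carrier; the buyer bears costs from that point.
CIF value = FCA price + origin terminal + freight + insurance = 4954.69 + 356.42 + 2010.56 + 532.91 = 7854.58
Ad valorem component: 7854.58 × 20.4% = 1602.33
Specific component: 253 × 1.19 = 301.07
Import duty = 1602.33 + 301.07 = 1903.40
Buyer bears: origin terminal 356.42 + freight 2010.56 + insurance 532.91 + destination terminal 285.71 + brokerage 230.49 + delivery 1365.71 + duty 1903.40 = 6685.20
Landed cost = invoice 4954.69 + 6685.20 = 11639.89

Total landed cost: GBP 11639.89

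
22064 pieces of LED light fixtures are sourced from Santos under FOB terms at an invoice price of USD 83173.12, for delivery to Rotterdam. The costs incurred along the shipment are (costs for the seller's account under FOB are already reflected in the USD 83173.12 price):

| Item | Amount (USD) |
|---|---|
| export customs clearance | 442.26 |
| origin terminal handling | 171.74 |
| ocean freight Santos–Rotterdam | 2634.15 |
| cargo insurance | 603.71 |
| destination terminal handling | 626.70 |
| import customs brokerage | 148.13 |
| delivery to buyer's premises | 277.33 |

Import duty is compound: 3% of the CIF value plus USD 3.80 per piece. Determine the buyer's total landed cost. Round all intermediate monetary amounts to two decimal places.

FOB: the seller bears costs until goods are on board at the origin port; the buyer bears freight, insurance and all costs thereafter.
Already in the invoice (seller's account under FOB): export clearance, origin terminal — exclude.
CIF value = FOB price + freight + insurance = 83173.12 + 2634.15 + 603.71 = 86410.98
Ad valorem component: 86410.98 × 3% = 2592.33
Specific component: 22064 × 3.80 = 83843.20
Import duty = 2592.33 + 83843.20 = 86435.53
Buyer bears: freight 2634.15 + insurance 603.71 + destination terminal 626.70 + brokerage 148.13 + delivery 277.33 + duty 86435.53 = 90725.55
Landed cost = invoice 83173.12 + 90725.55 = 173898.67

Total landed cost: USD 173898.67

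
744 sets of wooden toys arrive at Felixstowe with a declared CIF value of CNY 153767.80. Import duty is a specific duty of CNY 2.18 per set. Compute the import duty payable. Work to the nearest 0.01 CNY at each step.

Import duty: CNY 1621.92

Import duty = 744 × 2.18 = 1621.92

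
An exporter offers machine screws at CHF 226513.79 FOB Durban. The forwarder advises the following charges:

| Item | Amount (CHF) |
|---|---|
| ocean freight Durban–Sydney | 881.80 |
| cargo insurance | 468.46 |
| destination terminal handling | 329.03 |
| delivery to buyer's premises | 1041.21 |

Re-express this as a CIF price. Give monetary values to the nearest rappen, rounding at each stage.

Not relevant to the conversion: destination terminal, delivery — on the buyer under both terms; not part of either seller's price.
From FOB to CIF, the seller additionally bears: freight, insurance.
CIF price = 226513.79 + 881.80 + 468.46 = 227864.05

CIF price: CHF 227864.05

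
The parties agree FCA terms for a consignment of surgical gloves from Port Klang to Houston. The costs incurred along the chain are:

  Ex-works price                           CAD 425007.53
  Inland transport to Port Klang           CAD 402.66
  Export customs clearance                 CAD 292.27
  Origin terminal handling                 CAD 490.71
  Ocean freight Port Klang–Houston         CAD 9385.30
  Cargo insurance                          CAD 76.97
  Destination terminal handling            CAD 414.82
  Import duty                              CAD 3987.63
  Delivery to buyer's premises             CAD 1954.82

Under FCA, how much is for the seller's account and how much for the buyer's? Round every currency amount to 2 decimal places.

Seller: CAD 425702.46; buyer: CAD 16310.25

FCA: the seller delivers export-cleared goods to the carrier; the buyer bears costs from that point.
Seller's account: goods 425007.53 + inland to port 402.66 + export clearance 292.27 = 425702.46
Buyer's account: origin terminal 490.71 + freight 9385.30 + insurance 76.97 + destination terminal 414.82 + duty 3987.63 + delivery 1954.82 = 16310.25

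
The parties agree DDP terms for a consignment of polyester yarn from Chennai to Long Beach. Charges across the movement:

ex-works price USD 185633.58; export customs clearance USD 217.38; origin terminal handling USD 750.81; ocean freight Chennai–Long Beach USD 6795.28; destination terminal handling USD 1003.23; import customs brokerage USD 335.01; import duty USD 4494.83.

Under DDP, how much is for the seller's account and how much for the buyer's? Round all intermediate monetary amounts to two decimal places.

DDP: the seller bears all costs including import duty.
Seller's account: goods 185633.58 + export clearance 217.38 + origin terminal 750.81 + freight 6795.28 + destination terminal 1003.23 + brokerage 335.01 + duty 4494.83 = 199230.12
Buyer's account: 0.00

Seller: USD 199230.12; buyer: USD 0.00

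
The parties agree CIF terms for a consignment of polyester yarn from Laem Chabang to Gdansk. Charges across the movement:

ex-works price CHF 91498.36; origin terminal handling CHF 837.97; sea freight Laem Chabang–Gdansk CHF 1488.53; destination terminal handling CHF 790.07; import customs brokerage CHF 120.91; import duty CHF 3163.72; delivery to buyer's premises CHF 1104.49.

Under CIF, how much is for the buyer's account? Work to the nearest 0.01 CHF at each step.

CIF: the seller pays costs through ocean freight and marine insurance to the destination port.
Seller's account: goods 91498.36 + origin terminal 837.97 + freight 1488.53 = 93824.86
Buyer's account: destination terminal 790.07 + brokerage 120.91 + duty 3163.72 + delivery 1104.49 = 5179.19

Buyer's account: CHF 5179.19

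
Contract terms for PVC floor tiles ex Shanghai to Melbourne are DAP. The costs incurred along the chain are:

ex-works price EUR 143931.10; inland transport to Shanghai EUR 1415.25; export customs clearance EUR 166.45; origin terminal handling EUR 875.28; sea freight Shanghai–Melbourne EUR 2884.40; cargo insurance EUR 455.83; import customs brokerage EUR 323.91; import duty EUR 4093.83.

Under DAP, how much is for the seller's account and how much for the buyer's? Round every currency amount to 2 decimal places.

Seller: EUR 149728.31; buyer: EUR 4417.74

DAP: the seller bears all costs to the named destination except import duty and clearance.
Seller's account: goods 143931.10 + inland to port 1415.25 + export clearance 166.45 + origin terminal 875.28 + freight 2884.40 + insurance 455.83 = 149728.31
Buyer's account: brokerage 323.91 + duty 4093.83 = 4417.74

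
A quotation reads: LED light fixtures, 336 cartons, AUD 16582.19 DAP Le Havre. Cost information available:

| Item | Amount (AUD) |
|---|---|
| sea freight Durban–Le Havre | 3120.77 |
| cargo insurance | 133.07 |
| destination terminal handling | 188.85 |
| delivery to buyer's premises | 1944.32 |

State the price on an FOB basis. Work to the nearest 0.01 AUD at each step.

FOB price: AUD 11195.18

From DAP to FOB, the seller no longer bears: freight, insurance, destination terminal, delivery.
FOB price = 16582.19 − 3120.77 − 133.07 − 188.85 − 1944.32 = 11195.18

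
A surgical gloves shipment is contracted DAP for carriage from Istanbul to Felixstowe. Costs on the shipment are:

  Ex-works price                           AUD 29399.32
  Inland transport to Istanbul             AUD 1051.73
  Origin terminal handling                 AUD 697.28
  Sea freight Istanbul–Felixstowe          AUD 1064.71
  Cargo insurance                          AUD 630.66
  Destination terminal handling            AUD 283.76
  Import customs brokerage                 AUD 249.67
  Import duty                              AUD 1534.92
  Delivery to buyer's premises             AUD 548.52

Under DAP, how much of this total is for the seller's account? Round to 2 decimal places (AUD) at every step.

DAP: the seller bears all costs to the named destination except import duty and clearance.
Seller's account: goods 29399.32 + inland to port 1051.73 + origin terminal 697.28 + freight 1064.71 + insurance 630.66 + destination terminal 283.76 + delivery 548.52 = 33675.98
Buyer's account: brokerage 249.67 + duty 1534.92 = 1784.59

Seller's account: AUD 33675.98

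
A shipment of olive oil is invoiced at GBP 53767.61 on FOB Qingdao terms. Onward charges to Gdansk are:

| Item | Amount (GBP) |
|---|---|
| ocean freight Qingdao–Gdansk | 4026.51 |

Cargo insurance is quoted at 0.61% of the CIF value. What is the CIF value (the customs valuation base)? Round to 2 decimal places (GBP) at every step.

CIF value: GBP 58148.83

Let C be the CIF value. C = FOB price + freight + 0.61% × C
C − 0.61% × C = 53767.61 + 4026.51
0.9939 × C = 57794.12
C = 57794.12 / 0.9939 = 58148.83
Insurance premium = 0.61% × 58148.83 = 354.71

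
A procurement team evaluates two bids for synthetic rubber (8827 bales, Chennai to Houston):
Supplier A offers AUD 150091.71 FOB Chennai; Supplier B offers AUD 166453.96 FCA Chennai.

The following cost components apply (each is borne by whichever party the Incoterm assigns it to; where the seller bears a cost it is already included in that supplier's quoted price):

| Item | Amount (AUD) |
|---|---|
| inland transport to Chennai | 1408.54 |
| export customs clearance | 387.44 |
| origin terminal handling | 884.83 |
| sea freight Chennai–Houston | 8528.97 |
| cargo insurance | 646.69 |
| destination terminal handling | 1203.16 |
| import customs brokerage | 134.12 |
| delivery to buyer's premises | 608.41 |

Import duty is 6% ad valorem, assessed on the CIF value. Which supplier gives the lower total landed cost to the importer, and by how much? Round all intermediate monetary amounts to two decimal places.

Supplier A is cheaper by AUD 18281.91

Supplier A (FOB):
CIF value = FOB price + freight + insurance = 150091.71 + 8528.97 + 646.69 = 159267.37
Import duty = 159267.37 × 6% = 9556.04
Buyer bears (A): 8528.97 + 646.69 + 1203.16 + 134.12 + 608.41 = 11121.35
Landed cost (A) = invoice 150091.71 + 11121.35 + duty 9556.04 = 170769.10
Supplier B (FCA):
CIF value = FCA price + origin terminal + freight + insurance = 166453.96 + 884.83 + 8528.97 + 646.69 = 176514.45
Import duty = 176514.45 × 6% = 10590.87
Buyer bears (B): 884.83 + 8528.97 + 646.69 + 1203.16 + 134.12 + 608.41 = 12006.18
Landed cost (B) = invoice 166453.96 + 12006.18 + duty 10590.87 = 189051.01
Difference = |170769.10 − 189051.01| = 18281.91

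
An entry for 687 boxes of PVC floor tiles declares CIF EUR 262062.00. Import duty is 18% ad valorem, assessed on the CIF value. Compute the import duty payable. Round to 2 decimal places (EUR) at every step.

Import duty: EUR 47171.16

Import duty = 262062.00 × 18% = 47171.16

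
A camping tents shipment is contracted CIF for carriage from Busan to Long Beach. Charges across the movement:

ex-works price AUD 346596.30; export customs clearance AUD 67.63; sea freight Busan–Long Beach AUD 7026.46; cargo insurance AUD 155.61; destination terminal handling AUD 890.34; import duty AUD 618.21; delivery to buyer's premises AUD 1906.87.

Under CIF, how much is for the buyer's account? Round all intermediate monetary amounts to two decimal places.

Buyer's account: AUD 3415.42

CIF: the seller pays costs through ocean freight and marine insurance to the destination port.
Seller's account: goods 346596.30 + export clearance 67.63 + freight 7026.46 + insurance 155.61 = 353846.00
Buyer's account: destination terminal 890.34 + duty 618.21 + delivery 1906.87 = 3415.42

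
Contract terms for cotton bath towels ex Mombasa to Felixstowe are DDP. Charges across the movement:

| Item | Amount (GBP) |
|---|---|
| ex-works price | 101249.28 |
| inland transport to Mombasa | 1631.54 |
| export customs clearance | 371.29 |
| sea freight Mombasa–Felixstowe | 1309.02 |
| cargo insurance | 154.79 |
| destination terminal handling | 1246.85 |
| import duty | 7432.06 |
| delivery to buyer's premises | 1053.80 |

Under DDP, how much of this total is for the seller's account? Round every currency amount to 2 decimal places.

Seller's account: GBP 114448.63

DDP: the seller bears all costs including import duty.
Seller's account: goods 101249.28 + inland to port 1631.54 + export clearance 371.29 + freight 1309.02 + insurance 154.79 + destination terminal 1246.85 + duty 7432.06 + delivery 1053.80 = 114448.63
Buyer's account: 0.00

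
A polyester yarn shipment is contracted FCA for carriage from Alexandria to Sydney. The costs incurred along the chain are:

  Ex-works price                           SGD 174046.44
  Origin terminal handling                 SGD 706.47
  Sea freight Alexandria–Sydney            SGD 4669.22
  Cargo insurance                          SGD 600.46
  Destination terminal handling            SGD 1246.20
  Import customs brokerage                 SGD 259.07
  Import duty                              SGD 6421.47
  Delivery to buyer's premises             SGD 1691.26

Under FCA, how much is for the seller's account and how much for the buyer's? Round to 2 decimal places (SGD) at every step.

FCA: the seller delivers export-cleared goods to the carrier; the buyer bears costs from that point.
Seller's account: goods 174046.44 = 174046.44
Buyer's account: origin terminal 706.47 + freight 4669.22 + insurance 600.46 + destination terminal 1246.20 + brokerage 259.07 + duty 6421.47 + delivery 1691.26 = 15594.15

Seller: SGD 174046.44; buyer: SGD 15594.15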